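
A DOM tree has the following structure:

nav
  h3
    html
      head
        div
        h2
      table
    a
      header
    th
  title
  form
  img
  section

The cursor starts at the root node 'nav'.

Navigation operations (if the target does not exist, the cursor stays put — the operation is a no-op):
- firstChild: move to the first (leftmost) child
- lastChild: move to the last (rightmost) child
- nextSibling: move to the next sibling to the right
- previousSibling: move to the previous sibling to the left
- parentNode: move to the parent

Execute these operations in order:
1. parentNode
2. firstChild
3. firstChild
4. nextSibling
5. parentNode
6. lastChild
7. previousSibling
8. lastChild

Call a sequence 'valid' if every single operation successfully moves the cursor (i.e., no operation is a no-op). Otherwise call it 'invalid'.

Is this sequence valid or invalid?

Answer: invalid

Derivation:
After 1 (parentNode): nav (no-op, stayed)
After 2 (firstChild): h3
After 3 (firstChild): html
After 4 (nextSibling): a
After 5 (parentNode): h3
After 6 (lastChild): th
After 7 (previousSibling): a
After 8 (lastChild): header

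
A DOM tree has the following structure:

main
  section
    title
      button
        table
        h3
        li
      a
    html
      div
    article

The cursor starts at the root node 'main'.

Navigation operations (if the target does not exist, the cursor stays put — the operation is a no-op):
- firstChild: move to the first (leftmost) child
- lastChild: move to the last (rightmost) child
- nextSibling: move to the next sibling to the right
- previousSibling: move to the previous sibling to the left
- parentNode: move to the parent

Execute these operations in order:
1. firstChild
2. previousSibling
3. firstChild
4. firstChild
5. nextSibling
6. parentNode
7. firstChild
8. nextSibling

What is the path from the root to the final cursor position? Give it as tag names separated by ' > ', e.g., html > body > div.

Answer: main > section > title > a

Derivation:
After 1 (firstChild): section
After 2 (previousSibling): section (no-op, stayed)
After 3 (firstChild): title
After 4 (firstChild): button
After 5 (nextSibling): a
After 6 (parentNode): title
After 7 (firstChild): button
After 8 (nextSibling): a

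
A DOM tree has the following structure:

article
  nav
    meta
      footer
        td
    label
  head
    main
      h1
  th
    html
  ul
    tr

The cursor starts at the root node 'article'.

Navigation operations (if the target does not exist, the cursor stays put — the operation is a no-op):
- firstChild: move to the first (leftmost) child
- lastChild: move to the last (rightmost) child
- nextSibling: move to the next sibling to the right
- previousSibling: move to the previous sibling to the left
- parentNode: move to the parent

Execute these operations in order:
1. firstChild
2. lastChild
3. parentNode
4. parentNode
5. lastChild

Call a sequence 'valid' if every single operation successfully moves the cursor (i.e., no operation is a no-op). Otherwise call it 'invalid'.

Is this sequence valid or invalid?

Answer: valid

Derivation:
After 1 (firstChild): nav
After 2 (lastChild): label
After 3 (parentNode): nav
After 4 (parentNode): article
After 5 (lastChild): ul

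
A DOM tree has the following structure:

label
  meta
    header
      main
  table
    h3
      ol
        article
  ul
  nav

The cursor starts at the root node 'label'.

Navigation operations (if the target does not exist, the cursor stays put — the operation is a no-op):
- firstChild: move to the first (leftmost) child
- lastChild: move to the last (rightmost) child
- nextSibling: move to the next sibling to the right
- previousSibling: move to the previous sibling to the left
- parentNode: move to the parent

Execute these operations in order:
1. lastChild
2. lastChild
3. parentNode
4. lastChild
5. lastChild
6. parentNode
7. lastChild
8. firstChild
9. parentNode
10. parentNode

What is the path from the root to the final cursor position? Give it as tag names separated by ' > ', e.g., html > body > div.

After 1 (lastChild): nav
After 2 (lastChild): nav (no-op, stayed)
After 3 (parentNode): label
After 4 (lastChild): nav
After 5 (lastChild): nav (no-op, stayed)
After 6 (parentNode): label
After 7 (lastChild): nav
After 8 (firstChild): nav (no-op, stayed)
After 9 (parentNode): label
After 10 (parentNode): label (no-op, stayed)

Answer: label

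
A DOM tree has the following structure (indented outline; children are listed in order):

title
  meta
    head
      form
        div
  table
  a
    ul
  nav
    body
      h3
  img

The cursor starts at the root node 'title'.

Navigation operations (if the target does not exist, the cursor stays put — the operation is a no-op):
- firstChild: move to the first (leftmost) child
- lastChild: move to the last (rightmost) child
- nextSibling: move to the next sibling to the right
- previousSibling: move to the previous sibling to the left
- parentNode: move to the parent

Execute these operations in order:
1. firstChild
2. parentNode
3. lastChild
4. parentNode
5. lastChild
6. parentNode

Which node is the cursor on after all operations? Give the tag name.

Answer: title

Derivation:
After 1 (firstChild): meta
After 2 (parentNode): title
After 3 (lastChild): img
After 4 (parentNode): title
After 5 (lastChild): img
After 6 (parentNode): title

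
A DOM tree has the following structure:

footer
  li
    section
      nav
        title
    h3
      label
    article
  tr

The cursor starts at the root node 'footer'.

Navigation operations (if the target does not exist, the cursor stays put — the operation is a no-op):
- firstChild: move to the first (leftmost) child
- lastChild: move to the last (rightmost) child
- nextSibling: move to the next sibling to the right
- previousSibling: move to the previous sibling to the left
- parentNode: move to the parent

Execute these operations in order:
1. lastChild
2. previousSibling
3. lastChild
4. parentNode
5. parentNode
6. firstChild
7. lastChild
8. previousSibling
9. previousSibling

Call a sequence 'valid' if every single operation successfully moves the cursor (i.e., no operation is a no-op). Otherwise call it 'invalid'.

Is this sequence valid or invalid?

After 1 (lastChild): tr
After 2 (previousSibling): li
After 3 (lastChild): article
After 4 (parentNode): li
After 5 (parentNode): footer
After 6 (firstChild): li
After 7 (lastChild): article
After 8 (previousSibling): h3
After 9 (previousSibling): section

Answer: valid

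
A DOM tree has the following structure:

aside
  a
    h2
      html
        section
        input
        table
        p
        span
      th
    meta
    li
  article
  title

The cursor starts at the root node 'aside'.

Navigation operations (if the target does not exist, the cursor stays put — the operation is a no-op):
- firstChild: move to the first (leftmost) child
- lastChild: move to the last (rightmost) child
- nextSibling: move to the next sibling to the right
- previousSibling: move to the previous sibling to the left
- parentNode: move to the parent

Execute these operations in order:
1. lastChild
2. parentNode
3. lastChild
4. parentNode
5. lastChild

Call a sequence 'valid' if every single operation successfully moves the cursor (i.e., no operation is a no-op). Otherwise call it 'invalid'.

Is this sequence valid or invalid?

Answer: valid

Derivation:
After 1 (lastChild): title
After 2 (parentNode): aside
After 3 (lastChild): title
After 4 (parentNode): aside
After 5 (lastChild): title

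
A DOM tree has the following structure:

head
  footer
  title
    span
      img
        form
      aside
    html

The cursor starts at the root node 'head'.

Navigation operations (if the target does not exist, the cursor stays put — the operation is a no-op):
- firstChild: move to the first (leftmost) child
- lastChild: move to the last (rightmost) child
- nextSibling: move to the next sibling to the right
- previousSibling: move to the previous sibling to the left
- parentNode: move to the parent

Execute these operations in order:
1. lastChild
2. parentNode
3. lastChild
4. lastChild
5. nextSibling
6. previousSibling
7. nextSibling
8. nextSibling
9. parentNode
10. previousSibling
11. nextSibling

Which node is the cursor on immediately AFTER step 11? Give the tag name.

After 1 (lastChild): title
After 2 (parentNode): head
After 3 (lastChild): title
After 4 (lastChild): html
After 5 (nextSibling): html (no-op, stayed)
After 6 (previousSibling): span
After 7 (nextSibling): html
After 8 (nextSibling): html (no-op, stayed)
After 9 (parentNode): title
After 10 (previousSibling): footer
After 11 (nextSibling): title

Answer: title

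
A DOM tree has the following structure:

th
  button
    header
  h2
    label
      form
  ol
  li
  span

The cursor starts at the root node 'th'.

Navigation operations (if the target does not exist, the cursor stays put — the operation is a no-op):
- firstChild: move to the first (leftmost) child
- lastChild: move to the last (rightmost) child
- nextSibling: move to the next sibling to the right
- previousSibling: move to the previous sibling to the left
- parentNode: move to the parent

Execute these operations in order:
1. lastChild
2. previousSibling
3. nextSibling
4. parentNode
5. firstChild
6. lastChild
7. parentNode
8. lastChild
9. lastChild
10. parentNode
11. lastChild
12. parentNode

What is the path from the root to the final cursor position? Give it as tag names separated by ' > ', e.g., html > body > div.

Answer: th > button

Derivation:
After 1 (lastChild): span
After 2 (previousSibling): li
After 3 (nextSibling): span
After 4 (parentNode): th
After 5 (firstChild): button
After 6 (lastChild): header
After 7 (parentNode): button
After 8 (lastChild): header
After 9 (lastChild): header (no-op, stayed)
After 10 (parentNode): button
After 11 (lastChild): header
After 12 (parentNode): button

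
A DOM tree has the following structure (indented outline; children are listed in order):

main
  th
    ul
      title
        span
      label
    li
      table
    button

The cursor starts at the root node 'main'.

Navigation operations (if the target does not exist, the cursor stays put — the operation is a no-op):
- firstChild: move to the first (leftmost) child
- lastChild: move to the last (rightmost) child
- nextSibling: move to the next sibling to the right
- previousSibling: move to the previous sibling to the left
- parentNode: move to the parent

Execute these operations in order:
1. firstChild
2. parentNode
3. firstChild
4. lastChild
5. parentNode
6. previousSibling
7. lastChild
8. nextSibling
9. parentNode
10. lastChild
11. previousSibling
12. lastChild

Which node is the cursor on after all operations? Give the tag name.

Answer: table

Derivation:
After 1 (firstChild): th
After 2 (parentNode): main
After 3 (firstChild): th
After 4 (lastChild): button
After 5 (parentNode): th
After 6 (previousSibling): th (no-op, stayed)
After 7 (lastChild): button
After 8 (nextSibling): button (no-op, stayed)
After 9 (parentNode): th
After 10 (lastChild): button
After 11 (previousSibling): li
After 12 (lastChild): table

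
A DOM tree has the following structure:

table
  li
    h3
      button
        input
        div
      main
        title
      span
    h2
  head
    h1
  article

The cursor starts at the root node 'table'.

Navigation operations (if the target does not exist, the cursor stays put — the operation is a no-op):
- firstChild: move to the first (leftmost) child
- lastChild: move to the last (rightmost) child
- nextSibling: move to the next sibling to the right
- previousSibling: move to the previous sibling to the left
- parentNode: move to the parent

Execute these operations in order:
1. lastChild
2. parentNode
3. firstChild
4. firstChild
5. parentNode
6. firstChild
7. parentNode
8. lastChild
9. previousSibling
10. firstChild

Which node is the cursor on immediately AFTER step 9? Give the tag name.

After 1 (lastChild): article
After 2 (parentNode): table
After 3 (firstChild): li
After 4 (firstChild): h3
After 5 (parentNode): li
After 6 (firstChild): h3
After 7 (parentNode): li
After 8 (lastChild): h2
After 9 (previousSibling): h3

Answer: h3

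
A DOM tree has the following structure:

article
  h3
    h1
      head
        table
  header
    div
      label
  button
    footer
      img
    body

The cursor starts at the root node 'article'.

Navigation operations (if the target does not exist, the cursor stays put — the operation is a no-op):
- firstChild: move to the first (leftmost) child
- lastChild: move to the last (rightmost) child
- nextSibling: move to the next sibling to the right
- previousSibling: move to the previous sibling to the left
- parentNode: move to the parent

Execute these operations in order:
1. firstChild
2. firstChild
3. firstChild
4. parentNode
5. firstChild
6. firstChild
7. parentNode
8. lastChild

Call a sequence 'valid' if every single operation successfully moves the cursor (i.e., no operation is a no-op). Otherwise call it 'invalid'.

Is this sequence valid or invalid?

Answer: valid

Derivation:
After 1 (firstChild): h3
After 2 (firstChild): h1
After 3 (firstChild): head
After 4 (parentNode): h1
After 5 (firstChild): head
After 6 (firstChild): table
After 7 (parentNode): head
After 8 (lastChild): table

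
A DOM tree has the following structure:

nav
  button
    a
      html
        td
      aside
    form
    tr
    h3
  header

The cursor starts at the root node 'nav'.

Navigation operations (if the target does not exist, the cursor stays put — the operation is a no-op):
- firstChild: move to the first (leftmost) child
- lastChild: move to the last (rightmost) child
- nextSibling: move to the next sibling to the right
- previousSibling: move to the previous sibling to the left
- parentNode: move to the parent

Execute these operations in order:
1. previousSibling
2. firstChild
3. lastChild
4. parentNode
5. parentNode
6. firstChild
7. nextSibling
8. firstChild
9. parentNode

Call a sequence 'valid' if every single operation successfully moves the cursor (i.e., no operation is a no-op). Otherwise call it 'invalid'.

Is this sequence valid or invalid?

Answer: invalid

Derivation:
After 1 (previousSibling): nav (no-op, stayed)
After 2 (firstChild): button
After 3 (lastChild): h3
After 4 (parentNode): button
After 5 (parentNode): nav
After 6 (firstChild): button
After 7 (nextSibling): header
After 8 (firstChild): header (no-op, stayed)
After 9 (parentNode): nav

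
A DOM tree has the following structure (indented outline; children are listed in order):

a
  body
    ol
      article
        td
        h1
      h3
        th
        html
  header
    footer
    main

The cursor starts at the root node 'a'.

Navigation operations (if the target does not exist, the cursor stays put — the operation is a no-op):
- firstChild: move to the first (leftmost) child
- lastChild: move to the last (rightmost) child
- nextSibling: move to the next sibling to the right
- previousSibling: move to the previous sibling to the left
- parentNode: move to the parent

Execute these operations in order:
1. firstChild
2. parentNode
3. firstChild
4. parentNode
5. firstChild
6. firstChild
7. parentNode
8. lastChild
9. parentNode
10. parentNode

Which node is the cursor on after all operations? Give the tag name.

After 1 (firstChild): body
After 2 (parentNode): a
After 3 (firstChild): body
After 4 (parentNode): a
After 5 (firstChild): body
After 6 (firstChild): ol
After 7 (parentNode): body
After 8 (lastChild): ol
After 9 (parentNode): body
After 10 (parentNode): a

Answer: a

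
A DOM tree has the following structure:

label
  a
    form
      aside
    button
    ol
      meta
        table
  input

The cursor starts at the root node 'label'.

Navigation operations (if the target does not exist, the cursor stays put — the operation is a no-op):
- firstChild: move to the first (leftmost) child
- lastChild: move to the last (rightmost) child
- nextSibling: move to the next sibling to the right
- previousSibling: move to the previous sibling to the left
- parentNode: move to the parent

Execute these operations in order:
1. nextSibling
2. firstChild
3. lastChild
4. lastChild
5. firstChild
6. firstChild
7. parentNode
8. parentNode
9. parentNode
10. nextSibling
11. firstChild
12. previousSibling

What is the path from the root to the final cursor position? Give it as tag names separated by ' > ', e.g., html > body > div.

Answer: label > a

Derivation:
After 1 (nextSibling): label (no-op, stayed)
After 2 (firstChild): a
After 3 (lastChild): ol
After 4 (lastChild): meta
After 5 (firstChild): table
After 6 (firstChild): table (no-op, stayed)
After 7 (parentNode): meta
After 8 (parentNode): ol
After 9 (parentNode): a
After 10 (nextSibling): input
After 11 (firstChild): input (no-op, stayed)
After 12 (previousSibling): a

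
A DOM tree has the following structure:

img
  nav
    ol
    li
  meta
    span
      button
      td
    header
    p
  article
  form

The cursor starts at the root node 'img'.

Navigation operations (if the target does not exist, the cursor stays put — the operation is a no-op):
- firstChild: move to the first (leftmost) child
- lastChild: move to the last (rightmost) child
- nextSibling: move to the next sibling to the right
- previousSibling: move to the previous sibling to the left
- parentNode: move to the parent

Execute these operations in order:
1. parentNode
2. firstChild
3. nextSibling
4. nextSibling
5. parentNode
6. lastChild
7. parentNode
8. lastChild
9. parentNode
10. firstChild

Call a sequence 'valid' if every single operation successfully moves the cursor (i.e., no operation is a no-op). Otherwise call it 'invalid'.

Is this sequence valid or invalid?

Answer: invalid

Derivation:
After 1 (parentNode): img (no-op, stayed)
After 2 (firstChild): nav
After 3 (nextSibling): meta
After 4 (nextSibling): article
After 5 (parentNode): img
After 6 (lastChild): form
After 7 (parentNode): img
After 8 (lastChild): form
After 9 (parentNode): img
After 10 (firstChild): nav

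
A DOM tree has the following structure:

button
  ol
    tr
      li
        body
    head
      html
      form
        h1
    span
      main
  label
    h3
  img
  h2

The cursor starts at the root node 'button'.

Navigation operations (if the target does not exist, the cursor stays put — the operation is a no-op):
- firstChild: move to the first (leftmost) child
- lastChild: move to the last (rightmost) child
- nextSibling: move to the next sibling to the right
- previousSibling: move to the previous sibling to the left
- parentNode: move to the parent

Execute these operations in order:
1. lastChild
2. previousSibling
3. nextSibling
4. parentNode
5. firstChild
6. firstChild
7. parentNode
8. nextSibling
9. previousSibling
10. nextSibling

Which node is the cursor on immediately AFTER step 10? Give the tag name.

After 1 (lastChild): h2
After 2 (previousSibling): img
After 3 (nextSibling): h2
After 4 (parentNode): button
After 5 (firstChild): ol
After 6 (firstChild): tr
After 7 (parentNode): ol
After 8 (nextSibling): label
After 9 (previousSibling): ol
After 10 (nextSibling): label

Answer: label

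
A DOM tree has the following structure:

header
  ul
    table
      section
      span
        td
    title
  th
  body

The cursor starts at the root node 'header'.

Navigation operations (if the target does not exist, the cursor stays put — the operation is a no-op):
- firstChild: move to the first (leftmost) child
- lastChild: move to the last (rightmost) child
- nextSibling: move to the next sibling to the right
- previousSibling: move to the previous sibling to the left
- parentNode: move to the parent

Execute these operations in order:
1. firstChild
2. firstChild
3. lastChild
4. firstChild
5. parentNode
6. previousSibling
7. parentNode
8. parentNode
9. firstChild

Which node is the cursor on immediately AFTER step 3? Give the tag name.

After 1 (firstChild): ul
After 2 (firstChild): table
After 3 (lastChild): span

Answer: span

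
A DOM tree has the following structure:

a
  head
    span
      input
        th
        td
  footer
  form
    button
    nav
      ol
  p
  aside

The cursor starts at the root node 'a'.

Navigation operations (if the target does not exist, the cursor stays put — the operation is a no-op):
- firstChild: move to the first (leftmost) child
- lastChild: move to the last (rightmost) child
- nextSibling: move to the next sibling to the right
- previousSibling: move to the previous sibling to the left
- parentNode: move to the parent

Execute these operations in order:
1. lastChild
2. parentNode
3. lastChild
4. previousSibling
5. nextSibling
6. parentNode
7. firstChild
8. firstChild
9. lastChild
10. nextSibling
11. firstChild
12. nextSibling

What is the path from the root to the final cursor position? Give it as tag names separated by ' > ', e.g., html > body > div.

Answer: a > head > span > input > td

Derivation:
After 1 (lastChild): aside
After 2 (parentNode): a
After 3 (lastChild): aside
After 4 (previousSibling): p
After 5 (nextSibling): aside
After 6 (parentNode): a
After 7 (firstChild): head
After 8 (firstChild): span
After 9 (lastChild): input
After 10 (nextSibling): input (no-op, stayed)
After 11 (firstChild): th
After 12 (nextSibling): td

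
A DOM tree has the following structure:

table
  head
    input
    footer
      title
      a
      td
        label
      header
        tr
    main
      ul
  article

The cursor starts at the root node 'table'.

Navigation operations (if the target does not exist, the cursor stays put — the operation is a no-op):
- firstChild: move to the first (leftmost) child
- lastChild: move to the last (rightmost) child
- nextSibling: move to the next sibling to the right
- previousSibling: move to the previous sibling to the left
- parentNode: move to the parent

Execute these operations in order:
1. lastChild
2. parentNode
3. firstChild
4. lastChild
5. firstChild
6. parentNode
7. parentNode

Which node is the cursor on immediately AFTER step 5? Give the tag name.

After 1 (lastChild): article
After 2 (parentNode): table
After 3 (firstChild): head
After 4 (lastChild): main
After 5 (firstChild): ul

Answer: ul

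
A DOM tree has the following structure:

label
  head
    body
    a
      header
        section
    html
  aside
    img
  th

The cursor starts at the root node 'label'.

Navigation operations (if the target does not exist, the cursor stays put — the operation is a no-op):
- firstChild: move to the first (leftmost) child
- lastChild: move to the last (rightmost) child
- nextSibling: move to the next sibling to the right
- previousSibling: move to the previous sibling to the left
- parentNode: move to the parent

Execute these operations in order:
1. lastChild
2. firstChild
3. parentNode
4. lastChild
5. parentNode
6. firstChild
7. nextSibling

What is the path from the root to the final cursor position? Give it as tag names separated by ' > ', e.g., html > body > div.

Answer: label > aside

Derivation:
After 1 (lastChild): th
After 2 (firstChild): th (no-op, stayed)
After 3 (parentNode): label
After 4 (lastChild): th
After 5 (parentNode): label
After 6 (firstChild): head
After 7 (nextSibling): aside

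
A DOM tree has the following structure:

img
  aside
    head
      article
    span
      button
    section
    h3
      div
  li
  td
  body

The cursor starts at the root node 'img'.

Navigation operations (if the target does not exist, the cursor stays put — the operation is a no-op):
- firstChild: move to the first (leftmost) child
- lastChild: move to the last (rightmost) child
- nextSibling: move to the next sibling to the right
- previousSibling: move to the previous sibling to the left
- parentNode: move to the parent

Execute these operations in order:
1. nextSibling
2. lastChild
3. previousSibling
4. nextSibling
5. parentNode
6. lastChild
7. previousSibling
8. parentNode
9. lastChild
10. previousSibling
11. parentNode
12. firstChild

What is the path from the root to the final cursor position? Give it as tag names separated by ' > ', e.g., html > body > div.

Answer: img > aside

Derivation:
After 1 (nextSibling): img (no-op, stayed)
After 2 (lastChild): body
After 3 (previousSibling): td
After 4 (nextSibling): body
After 5 (parentNode): img
After 6 (lastChild): body
After 7 (previousSibling): td
After 8 (parentNode): img
After 9 (lastChild): body
After 10 (previousSibling): td
After 11 (parentNode): img
After 12 (firstChild): aside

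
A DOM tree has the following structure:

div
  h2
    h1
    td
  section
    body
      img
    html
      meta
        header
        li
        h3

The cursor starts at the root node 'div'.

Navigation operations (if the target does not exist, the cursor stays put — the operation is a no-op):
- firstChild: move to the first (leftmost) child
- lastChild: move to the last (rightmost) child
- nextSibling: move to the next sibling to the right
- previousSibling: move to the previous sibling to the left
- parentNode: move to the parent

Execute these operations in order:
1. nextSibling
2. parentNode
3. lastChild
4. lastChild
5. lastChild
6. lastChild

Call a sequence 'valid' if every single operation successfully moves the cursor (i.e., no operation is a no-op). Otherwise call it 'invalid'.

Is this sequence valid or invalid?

Answer: invalid

Derivation:
After 1 (nextSibling): div (no-op, stayed)
After 2 (parentNode): div (no-op, stayed)
After 3 (lastChild): section
After 4 (lastChild): html
After 5 (lastChild): meta
After 6 (lastChild): h3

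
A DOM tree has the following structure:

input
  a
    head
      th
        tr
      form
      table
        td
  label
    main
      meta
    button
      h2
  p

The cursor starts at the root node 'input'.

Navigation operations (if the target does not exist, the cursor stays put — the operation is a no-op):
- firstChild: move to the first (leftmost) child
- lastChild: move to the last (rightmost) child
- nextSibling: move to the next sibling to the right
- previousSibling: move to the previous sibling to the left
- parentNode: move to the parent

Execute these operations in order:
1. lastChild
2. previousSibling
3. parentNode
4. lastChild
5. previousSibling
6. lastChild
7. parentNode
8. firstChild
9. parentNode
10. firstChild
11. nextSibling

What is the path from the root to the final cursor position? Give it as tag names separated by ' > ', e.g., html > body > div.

After 1 (lastChild): p
After 2 (previousSibling): label
After 3 (parentNode): input
After 4 (lastChild): p
After 5 (previousSibling): label
After 6 (lastChild): button
After 7 (parentNode): label
After 8 (firstChild): main
After 9 (parentNode): label
After 10 (firstChild): main
After 11 (nextSibling): button

Answer: input > label > button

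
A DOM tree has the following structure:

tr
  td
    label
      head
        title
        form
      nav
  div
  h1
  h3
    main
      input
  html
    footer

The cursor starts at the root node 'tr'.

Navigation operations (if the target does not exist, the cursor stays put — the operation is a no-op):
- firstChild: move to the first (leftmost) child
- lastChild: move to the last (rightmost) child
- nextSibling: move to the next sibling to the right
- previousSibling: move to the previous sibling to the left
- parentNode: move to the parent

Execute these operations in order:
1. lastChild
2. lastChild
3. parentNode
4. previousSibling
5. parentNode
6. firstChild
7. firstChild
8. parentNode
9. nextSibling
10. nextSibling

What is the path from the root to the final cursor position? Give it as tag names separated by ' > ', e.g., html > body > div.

After 1 (lastChild): html
After 2 (lastChild): footer
After 3 (parentNode): html
After 4 (previousSibling): h3
After 5 (parentNode): tr
After 6 (firstChild): td
After 7 (firstChild): label
After 8 (parentNode): td
After 9 (nextSibling): div
After 10 (nextSibling): h1

Answer: tr > h1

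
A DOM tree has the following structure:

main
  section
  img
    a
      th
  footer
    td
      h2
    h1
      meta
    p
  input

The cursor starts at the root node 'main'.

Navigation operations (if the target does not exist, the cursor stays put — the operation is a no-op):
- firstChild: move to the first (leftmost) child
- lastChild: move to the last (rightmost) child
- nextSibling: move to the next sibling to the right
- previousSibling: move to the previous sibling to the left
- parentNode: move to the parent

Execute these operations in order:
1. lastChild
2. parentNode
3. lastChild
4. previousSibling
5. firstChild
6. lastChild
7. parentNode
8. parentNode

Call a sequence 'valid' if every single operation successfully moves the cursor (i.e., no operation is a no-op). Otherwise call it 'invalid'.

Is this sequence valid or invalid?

After 1 (lastChild): input
After 2 (parentNode): main
After 3 (lastChild): input
After 4 (previousSibling): footer
After 5 (firstChild): td
After 6 (lastChild): h2
After 7 (parentNode): td
After 8 (parentNode): footer

Answer: valid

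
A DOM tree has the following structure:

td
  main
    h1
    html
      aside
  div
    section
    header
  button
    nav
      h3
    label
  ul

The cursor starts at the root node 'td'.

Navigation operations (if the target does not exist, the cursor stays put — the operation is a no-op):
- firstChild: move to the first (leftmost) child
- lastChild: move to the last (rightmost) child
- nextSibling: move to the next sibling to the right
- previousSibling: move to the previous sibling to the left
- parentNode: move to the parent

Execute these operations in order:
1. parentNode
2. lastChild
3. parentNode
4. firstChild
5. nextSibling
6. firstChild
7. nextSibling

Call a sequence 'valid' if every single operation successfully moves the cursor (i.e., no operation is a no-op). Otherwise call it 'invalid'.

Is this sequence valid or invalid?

After 1 (parentNode): td (no-op, stayed)
After 2 (lastChild): ul
After 3 (parentNode): td
After 4 (firstChild): main
After 5 (nextSibling): div
After 6 (firstChild): section
After 7 (nextSibling): header

Answer: invalid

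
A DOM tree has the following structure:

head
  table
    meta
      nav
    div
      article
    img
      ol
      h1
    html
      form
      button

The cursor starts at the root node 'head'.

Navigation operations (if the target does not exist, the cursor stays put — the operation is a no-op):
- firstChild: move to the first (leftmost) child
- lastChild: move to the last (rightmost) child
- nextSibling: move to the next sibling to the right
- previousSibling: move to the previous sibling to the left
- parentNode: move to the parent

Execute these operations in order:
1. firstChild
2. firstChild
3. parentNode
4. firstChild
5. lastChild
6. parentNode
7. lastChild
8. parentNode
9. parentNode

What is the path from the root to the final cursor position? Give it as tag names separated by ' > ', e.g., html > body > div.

Answer: head > table

Derivation:
After 1 (firstChild): table
After 2 (firstChild): meta
After 3 (parentNode): table
After 4 (firstChild): meta
After 5 (lastChild): nav
After 6 (parentNode): meta
After 7 (lastChild): nav
After 8 (parentNode): meta
After 9 (parentNode): table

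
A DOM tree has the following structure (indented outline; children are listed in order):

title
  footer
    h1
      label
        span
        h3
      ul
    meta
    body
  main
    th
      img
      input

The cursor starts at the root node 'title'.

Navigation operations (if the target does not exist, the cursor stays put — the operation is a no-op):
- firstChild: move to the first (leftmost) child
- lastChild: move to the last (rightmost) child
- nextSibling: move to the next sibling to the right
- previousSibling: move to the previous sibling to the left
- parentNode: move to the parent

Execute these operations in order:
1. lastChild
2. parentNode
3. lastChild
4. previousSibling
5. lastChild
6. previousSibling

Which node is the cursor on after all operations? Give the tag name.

After 1 (lastChild): main
After 2 (parentNode): title
After 3 (lastChild): main
After 4 (previousSibling): footer
After 5 (lastChild): body
After 6 (previousSibling): meta

Answer: meta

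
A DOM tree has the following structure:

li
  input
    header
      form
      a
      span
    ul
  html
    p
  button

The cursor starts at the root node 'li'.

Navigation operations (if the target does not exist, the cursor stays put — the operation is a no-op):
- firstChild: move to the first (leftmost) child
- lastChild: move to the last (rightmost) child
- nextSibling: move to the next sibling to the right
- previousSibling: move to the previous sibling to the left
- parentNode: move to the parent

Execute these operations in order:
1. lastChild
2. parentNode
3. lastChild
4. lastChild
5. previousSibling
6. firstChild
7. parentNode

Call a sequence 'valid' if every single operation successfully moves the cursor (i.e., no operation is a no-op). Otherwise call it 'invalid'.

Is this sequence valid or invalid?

After 1 (lastChild): button
After 2 (parentNode): li
After 3 (lastChild): button
After 4 (lastChild): button (no-op, stayed)
After 5 (previousSibling): html
After 6 (firstChild): p
After 7 (parentNode): html

Answer: invalid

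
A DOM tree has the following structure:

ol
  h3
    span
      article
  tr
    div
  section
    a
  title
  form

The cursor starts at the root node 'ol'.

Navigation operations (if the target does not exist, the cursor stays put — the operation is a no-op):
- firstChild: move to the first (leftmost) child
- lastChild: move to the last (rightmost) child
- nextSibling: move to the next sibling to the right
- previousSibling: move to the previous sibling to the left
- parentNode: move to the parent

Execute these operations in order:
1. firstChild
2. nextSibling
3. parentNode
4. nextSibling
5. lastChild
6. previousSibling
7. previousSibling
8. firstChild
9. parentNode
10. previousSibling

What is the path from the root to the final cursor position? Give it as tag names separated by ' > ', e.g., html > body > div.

After 1 (firstChild): h3
After 2 (nextSibling): tr
After 3 (parentNode): ol
After 4 (nextSibling): ol (no-op, stayed)
After 5 (lastChild): form
After 6 (previousSibling): title
After 7 (previousSibling): section
After 8 (firstChild): a
After 9 (parentNode): section
After 10 (previousSibling): tr

Answer: ol > tr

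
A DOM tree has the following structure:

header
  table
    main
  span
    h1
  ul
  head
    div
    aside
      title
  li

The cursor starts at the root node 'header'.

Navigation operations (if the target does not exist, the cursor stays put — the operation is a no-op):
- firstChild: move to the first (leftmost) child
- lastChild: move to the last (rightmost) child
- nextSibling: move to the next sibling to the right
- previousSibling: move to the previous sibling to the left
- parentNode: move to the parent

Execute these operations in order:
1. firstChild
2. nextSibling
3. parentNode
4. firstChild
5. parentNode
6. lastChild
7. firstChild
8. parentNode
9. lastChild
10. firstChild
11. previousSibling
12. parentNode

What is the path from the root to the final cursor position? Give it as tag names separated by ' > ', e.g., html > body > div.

After 1 (firstChild): table
After 2 (nextSibling): span
After 3 (parentNode): header
After 4 (firstChild): table
After 5 (parentNode): header
After 6 (lastChild): li
After 7 (firstChild): li (no-op, stayed)
After 8 (parentNode): header
After 9 (lastChild): li
After 10 (firstChild): li (no-op, stayed)
After 11 (previousSibling): head
After 12 (parentNode): header

Answer: header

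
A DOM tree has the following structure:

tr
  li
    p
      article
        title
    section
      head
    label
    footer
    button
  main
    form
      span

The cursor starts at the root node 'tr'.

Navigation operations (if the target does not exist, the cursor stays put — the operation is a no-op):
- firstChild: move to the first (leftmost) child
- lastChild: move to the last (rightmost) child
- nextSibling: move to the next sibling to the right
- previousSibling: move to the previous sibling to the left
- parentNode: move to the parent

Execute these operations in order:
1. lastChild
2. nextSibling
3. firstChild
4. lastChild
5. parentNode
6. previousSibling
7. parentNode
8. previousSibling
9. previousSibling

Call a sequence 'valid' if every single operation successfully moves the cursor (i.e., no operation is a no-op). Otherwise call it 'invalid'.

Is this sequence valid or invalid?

Answer: invalid

Derivation:
After 1 (lastChild): main
After 2 (nextSibling): main (no-op, stayed)
After 3 (firstChild): form
After 4 (lastChild): span
After 5 (parentNode): form
After 6 (previousSibling): form (no-op, stayed)
After 7 (parentNode): main
After 8 (previousSibling): li
After 9 (previousSibling): li (no-op, stayed)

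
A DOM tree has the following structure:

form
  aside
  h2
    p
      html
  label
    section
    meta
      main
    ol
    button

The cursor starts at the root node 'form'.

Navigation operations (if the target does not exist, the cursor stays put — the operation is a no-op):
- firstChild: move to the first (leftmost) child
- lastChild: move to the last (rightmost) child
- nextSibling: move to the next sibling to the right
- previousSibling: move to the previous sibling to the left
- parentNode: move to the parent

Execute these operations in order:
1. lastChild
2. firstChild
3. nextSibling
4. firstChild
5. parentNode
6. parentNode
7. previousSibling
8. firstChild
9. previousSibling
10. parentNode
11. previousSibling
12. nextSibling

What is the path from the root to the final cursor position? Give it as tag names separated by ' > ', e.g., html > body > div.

Answer: form > h2

Derivation:
After 1 (lastChild): label
After 2 (firstChild): section
After 3 (nextSibling): meta
After 4 (firstChild): main
After 5 (parentNode): meta
After 6 (parentNode): label
After 7 (previousSibling): h2
After 8 (firstChild): p
After 9 (previousSibling): p (no-op, stayed)
After 10 (parentNode): h2
After 11 (previousSibling): aside
After 12 (nextSibling): h2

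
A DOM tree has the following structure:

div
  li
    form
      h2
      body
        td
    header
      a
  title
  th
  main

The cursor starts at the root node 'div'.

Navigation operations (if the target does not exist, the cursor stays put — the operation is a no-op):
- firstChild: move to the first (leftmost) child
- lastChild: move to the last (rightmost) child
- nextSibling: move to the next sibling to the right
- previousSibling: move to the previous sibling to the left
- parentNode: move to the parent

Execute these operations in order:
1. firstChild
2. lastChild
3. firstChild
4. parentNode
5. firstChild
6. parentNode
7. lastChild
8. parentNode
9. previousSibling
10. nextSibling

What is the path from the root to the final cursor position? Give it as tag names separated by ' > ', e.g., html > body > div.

After 1 (firstChild): li
After 2 (lastChild): header
After 3 (firstChild): a
After 4 (parentNode): header
After 5 (firstChild): a
After 6 (parentNode): header
After 7 (lastChild): a
After 8 (parentNode): header
After 9 (previousSibling): form
After 10 (nextSibling): header

Answer: div > li > header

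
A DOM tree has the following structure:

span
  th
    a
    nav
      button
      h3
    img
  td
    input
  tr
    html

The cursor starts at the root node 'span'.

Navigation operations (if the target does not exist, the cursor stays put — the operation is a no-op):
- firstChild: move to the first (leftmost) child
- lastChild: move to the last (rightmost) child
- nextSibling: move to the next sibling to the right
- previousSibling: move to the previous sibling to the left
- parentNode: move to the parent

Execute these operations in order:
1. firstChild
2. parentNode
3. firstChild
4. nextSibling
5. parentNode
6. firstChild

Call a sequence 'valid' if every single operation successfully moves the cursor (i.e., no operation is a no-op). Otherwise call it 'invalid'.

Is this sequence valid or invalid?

After 1 (firstChild): th
After 2 (parentNode): span
After 3 (firstChild): th
After 4 (nextSibling): td
After 5 (parentNode): span
After 6 (firstChild): th

Answer: valid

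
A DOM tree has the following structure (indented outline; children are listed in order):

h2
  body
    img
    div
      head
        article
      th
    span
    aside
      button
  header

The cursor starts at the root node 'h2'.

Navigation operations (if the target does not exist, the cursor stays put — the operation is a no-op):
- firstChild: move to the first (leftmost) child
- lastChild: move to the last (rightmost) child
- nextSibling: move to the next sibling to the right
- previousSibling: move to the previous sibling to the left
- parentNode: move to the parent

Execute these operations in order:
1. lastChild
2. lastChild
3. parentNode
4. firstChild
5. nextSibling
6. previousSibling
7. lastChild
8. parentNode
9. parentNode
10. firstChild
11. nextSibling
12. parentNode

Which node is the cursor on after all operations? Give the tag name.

Answer: h2

Derivation:
After 1 (lastChild): header
After 2 (lastChild): header (no-op, stayed)
After 3 (parentNode): h2
After 4 (firstChild): body
After 5 (nextSibling): header
After 6 (previousSibling): body
After 7 (lastChild): aside
After 8 (parentNode): body
After 9 (parentNode): h2
After 10 (firstChild): body
After 11 (nextSibling): header
After 12 (parentNode): h2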